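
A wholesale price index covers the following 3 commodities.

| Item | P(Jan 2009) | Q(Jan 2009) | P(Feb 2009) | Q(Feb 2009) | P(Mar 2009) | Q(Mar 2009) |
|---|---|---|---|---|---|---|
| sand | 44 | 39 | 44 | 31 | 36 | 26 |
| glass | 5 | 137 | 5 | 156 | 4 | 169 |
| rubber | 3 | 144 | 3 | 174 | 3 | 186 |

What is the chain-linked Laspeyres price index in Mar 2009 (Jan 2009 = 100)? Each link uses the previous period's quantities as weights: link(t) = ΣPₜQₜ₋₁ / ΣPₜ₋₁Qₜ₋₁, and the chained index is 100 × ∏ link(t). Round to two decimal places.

84.85

Link Jan 2009→Feb 2009:
ΣP(Feb 2009)Q(Jan 2009) = 44×39 + 5×137 + 3×144 = 1716 + 685 + 432 = 2833
ΣP(Jan 2009)Q(Jan 2009) = 44×39 + 5×137 + 3×144 = 1716 + 685 + 432 = 2833
link = 2833/2833 = 1.000000
Link Feb 2009→Mar 2009:
ΣP(Mar 2009)Q(Feb 2009) = 36×31 + 4×156 + 3×174 = 1116 + 624 + 522 = 2262
ΣP(Feb 2009)Q(Feb 2009) = 44×31 + 5×156 + 3×174 = 1364 + 780 + 522 = 2666
link = 2262/2666 = 0.848462
Chained index = 100 × 1.000000 × 0.848462 = 84.8462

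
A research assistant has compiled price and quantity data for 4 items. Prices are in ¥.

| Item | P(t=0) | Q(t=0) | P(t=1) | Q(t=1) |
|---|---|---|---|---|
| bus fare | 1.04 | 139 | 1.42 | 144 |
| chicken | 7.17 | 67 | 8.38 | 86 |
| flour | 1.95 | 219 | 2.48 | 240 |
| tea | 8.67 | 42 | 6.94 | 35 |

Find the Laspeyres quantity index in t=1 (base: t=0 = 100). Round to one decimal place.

Laspeyres quantity index uses base-period prices as weights.
ΣP(t=0)·Q(t=1) = 1.04×144 + 7.17×86 + 1.95×240 + 8.67×35 = 149.76 + 616.62 + 468 + 303.45 = 1537.83
ΣP(t=0)·Q(t=0) = 1.04×139 + 7.17×67 + 1.95×219 + 8.67×42 = 144.56 + 480.39 + 427.05 + 364.14 = 1416.14
Index = 1537.83 / 1416.14 × 100 = 108.5931

108.6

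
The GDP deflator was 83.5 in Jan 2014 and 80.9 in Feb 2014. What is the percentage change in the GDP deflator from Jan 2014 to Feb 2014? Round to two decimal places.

-3.11%

Change = (80.9 − 83.5) / 83.5 × 100
       = -2.6 / 83.5 × 100 = -3.1138%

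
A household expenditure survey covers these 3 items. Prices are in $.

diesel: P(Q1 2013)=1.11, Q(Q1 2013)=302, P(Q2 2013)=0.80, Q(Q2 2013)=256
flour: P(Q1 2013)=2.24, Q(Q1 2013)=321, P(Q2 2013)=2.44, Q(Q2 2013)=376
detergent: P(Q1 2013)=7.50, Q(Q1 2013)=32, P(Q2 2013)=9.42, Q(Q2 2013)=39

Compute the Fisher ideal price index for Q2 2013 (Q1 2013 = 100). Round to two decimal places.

Laspeyres component (base-period weights):
ΣP(Q2 2013)Q(Q1 2013) = 0.80×302 + 2.44×321 + 9.42×32 = 241.6 + 783.24 + 301.44 = 1326.28
ΣP(Q1 2013)Q(Q1 2013) = 1.11×302 + 2.24×321 + 7.50×32 = 335.22 + 719.04 + 240 = 1294.26
L = 1326.28 / 1294.26 × 100 = 102.4740
Paasche component (current-period weights):
ΣP(Q2 2013)Q(Q2 2013) = 0.80×256 + 2.44×376 + 9.42×39 = 204.8 + 917.44 + 367.38 = 1489.62
ΣP(Q1 2013)Q(Q2 2013) = 1.11×256 + 2.24×376 + 7.50×39 = 284.16 + 842.24 + 292.5 = 1418.9
P = 1489.62 / 1418.9 × 100 = 104.9841
Fisher = √(L × P) = √(102.4740 × 104.9841) = 103.7215

103.72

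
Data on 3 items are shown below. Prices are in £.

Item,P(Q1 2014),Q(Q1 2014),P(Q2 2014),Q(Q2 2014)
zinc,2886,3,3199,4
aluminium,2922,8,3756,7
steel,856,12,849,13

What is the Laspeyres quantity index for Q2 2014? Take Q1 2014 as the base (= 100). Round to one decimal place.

Laspeyres quantity index uses base-period prices as weights.
ΣP(Q1 2014)·Q(Q2 2014) = 2886×4 + 2922×7 + 856×13 = 11544 + 20454 + 11128 = 43126
ΣP(Q1 2014)·Q(Q1 2014) = 2886×3 + 2922×8 + 856×12 = 8658 + 23376 + 10272 = 42306
Index = 43126 / 42306 × 100 = 101.9383

101.9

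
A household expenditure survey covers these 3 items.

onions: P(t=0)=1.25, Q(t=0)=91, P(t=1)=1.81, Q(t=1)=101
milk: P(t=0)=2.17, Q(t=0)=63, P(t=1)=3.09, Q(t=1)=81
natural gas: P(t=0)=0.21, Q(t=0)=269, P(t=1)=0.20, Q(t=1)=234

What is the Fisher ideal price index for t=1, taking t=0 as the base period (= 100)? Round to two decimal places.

Laspeyres component (base-period weights):
ΣP(t=1)Q(t=0) = 1.81×91 + 3.09×63 + 0.20×269 = 164.71 + 194.67 + 53.8 = 413.18
ΣP(t=0)Q(t=0) = 1.25×91 + 2.17×63 + 0.21×269 = 113.75 + 136.71 + 56.49 = 306.95
L = 413.18 / 306.95 × 100 = 134.6082
Paasche component (current-period weights):
ΣP(t=1)Q(t=1) = 1.81×101 + 3.09×81 + 0.20×234 = 182.81 + 250.29 + 46.8 = 479.9
ΣP(t=0)Q(t=1) = 1.25×101 + 2.17×81 + 0.21×234 = 126.25 + 175.77 + 49.14 = 351.16
P = 479.9 / 351.16 × 100 = 136.6614
Fisher = √(L × P) = √(134.6082 × 136.6614) = 135.6309

135.63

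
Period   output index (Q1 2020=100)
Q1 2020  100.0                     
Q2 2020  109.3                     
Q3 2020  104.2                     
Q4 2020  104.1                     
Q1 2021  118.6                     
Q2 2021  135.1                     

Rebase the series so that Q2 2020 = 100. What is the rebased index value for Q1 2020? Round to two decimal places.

Rebased(Q1 2020) = 100.0 / 109.3 × 100 = 91.4913

91.49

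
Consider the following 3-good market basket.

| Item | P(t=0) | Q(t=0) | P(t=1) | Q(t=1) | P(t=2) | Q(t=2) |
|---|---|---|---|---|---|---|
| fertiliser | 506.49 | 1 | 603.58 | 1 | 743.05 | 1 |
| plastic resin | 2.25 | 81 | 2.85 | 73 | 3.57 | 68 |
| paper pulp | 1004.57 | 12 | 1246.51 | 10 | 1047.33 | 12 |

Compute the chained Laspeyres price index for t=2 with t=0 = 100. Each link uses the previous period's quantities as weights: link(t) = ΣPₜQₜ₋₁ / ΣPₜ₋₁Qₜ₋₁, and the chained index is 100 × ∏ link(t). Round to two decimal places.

107.13

Link t=0→t=1:
ΣP(t=1)Q(t=0) = 603.58×1 + 2.85×81 + 1246.51×12 = 603.58 + 230.85 + 14958.12 = 15792.55
ΣP(t=0)Q(t=0) = 506.49×1 + 2.25×81 + 1004.57×12 = 506.49 + 182.25 + 12054.84 = 12743.58
link = 15792.55/12743.58 = 1.239255
Link t=1→t=2:
ΣP(t=2)Q(t=1) = 743.05×1 + 3.57×73 + 1047.33×10 = 743.05 + 260.61 + 10473.3 = 11476.96
ΣP(t=1)Q(t=1) = 603.58×1 + 2.85×73 + 1246.51×10 = 603.58 + 208.05 + 12465.1 = 13276.73
link = 11476.96/13276.73 = 0.864442
Chained index = 100 × 1.239255 × 0.864442 = 107.1264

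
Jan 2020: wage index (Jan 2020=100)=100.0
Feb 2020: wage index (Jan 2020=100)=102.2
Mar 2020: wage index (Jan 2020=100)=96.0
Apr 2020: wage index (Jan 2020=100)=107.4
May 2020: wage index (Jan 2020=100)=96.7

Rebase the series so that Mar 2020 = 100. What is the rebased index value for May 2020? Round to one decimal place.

100.7

Rebased(May 2020) = 96.7 / 96.0 × 100 = 100.7292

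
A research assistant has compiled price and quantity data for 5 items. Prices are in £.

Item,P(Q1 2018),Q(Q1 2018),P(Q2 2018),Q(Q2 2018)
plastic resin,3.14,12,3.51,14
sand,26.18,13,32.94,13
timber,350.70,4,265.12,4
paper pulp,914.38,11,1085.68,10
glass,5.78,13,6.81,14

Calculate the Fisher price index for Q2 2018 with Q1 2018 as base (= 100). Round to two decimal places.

Laspeyres component (base-period weights):
ΣP(Q2 2018)Q(Q1 2018) = 3.51×12 + 32.94×13 + 265.12×4 + 1085.68×11 + 6.81×13 = 42.12 + 428.22 + 1060.48 + 11942.48 + 88.53 = 13561.83
ΣP(Q1 2018)Q(Q1 2018) = 3.14×12 + 26.18×13 + 350.70×4 + 914.38×11 + 5.78×13 = 37.68 + 340.34 + 1402.8 + 10058.18 + 75.14 = 11914.14
L = 13561.83 / 11914.14 × 100 = 113.8297
Paasche component (current-period weights):
ΣP(Q2 2018)Q(Q2 2018) = 3.51×14 + 32.94×13 + 265.12×4 + 1085.68×10 + 6.81×14 = 49.14 + 428.22 + 1060.48 + 10856.8 + 95.34 = 12489.98
ΣP(Q1 2018)Q(Q2 2018) = 3.14×14 + 26.18×13 + 350.70×4 + 914.38×10 + 5.78×14 = 43.96 + 340.34 + 1402.8 + 9143.8 + 80.92 = 11011.82
P = 12489.98 / 11011.82 × 100 = 113.4234
Fisher = √(L × P) = √(113.8297 × 113.4234) = 113.6264

113.63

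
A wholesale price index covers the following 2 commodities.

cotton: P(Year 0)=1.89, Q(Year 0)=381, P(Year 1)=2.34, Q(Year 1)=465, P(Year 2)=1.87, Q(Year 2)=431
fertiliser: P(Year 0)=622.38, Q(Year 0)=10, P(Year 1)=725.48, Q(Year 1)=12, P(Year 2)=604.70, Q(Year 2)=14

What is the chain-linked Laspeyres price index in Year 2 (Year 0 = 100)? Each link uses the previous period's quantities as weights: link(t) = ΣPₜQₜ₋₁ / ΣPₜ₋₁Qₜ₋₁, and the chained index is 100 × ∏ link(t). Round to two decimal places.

97.34

Link Year 0→Year 1:
ΣP(Year 1)Q(Year 0) = 2.34×381 + 725.48×10 = 891.54 + 7254.8 = 8146.34
ΣP(Year 0)Q(Year 0) = 1.89×381 + 622.38×10 = 720.09 + 6223.8 = 6943.89
link = 8146.34/6943.89 = 1.173167
Link Year 1→Year 2:
ΣP(Year 2)Q(Year 1) = 1.87×465 + 604.70×12 = 869.55 + 7256.4 = 8125.95
ΣP(Year 1)Q(Year 1) = 2.34×465 + 725.48×12 = 1088.1 + 8705.76 = 9793.86
link = 8125.95/9793.86 = 0.829698
Chained index = 100 × 1.173167 × 0.829698 = 97.3374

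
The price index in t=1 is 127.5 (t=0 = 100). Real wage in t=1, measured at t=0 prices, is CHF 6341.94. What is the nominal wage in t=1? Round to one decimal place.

Nominal = Real × (Index/100) = 6341.94 × (127.5/100)
        = 6341.94 × 1.275 = 8085.9735

8086.0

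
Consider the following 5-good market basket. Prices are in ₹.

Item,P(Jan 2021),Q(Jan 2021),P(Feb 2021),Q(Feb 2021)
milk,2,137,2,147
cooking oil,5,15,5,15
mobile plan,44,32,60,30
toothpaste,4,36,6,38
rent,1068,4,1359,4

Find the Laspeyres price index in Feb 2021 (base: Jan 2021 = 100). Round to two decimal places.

128.32

Laspeyres price index uses base-period quantities as weights.
ΣP(Feb 2021)·Q(Jan 2021) = 2×137 + 5×15 + 60×32 + 6×36 + 1359×4 = 274 + 75 + 1920 + 216 + 5436 = 7921
ΣP(Jan 2021)·Q(Jan 2021) = 2×137 + 5×15 + 44×32 + 4×36 + 1068×4 = 274 + 75 + 1408 + 144 + 4272 = 6173
Index = 7921 / 6173 × 100 = 128.3169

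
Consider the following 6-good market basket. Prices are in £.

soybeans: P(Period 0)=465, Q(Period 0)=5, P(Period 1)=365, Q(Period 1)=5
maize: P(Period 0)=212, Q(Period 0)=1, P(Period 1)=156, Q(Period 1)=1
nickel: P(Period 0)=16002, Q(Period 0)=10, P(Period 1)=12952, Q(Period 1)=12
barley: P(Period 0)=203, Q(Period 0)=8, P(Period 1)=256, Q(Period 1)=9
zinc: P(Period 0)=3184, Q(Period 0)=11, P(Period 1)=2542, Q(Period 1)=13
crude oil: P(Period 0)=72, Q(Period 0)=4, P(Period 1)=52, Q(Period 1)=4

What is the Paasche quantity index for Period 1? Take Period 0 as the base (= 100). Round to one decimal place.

119.3

Paasche quantity index uses current-period prices as weights.
ΣP(Period 1)·Q(Period 1) = 365×5 + 156×1 + 12952×12 + 256×9 + 2542×13 + 52×4 = 1825 + 156 + 155424 + 2304 + 33046 + 208 = 192963
ΣP(Period 1)·Q(Period 0) = 365×5 + 156×1 + 12952×10 + 256×8 + 2542×11 + 52×4 = 1825 + 156 + 129520 + 2048 + 27962 + 208 = 161719
Index = 192963 / 161719 × 100 = 119.3199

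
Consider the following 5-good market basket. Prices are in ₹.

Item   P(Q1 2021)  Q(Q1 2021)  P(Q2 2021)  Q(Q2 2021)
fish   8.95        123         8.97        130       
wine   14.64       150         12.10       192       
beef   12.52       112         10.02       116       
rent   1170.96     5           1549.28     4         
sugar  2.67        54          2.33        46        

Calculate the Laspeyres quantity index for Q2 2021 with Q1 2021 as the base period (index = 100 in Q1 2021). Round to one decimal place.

Laspeyres quantity index uses base-period prices as weights.
ΣP(Q1 2021)·Q(Q2 2021) = 8.95×130 + 14.64×192 + 12.52×116 + 1170.96×4 + 2.67×46 = 1163.5 + 2810.88 + 1452.32 + 4683.84 + 122.82 = 10233.36
ΣP(Q1 2021)·Q(Q1 2021) = 8.95×123 + 14.64×150 + 12.52×112 + 1170.96×5 + 2.67×54 = 1100.85 + 2196 + 1402.24 + 5854.8 + 144.18 = 10698.07
Index = 10233.36 / 10698.07 × 100 = 95.6561

95.7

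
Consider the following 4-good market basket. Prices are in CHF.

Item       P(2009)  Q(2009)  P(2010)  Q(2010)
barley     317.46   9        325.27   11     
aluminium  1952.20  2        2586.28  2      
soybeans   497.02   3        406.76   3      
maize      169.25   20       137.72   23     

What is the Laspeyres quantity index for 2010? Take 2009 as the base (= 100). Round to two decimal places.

Laspeyres quantity index uses base-period prices as weights.
ΣP(2009)·Q(2010) = 317.46×11 + 1952.20×2 + 497.02×3 + 169.25×23 = 3492.06 + 3904.4 + 1491.06 + 3892.75 = 12780.27
ΣP(2009)·Q(2009) = 317.46×9 + 1952.20×2 + 497.02×3 + 169.25×20 = 2857.14 + 3904.4 + 1491.06 + 3385 = 11637.6
Index = 12780.27 / 11637.6 × 100 = 109.8188

109.82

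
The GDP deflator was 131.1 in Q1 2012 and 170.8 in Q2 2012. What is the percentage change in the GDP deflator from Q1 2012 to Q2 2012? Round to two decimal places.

30.28%

Change = (170.8 − 131.1) / 131.1 × 100
       = 39.7 / 131.1 × 100 = 30.2822%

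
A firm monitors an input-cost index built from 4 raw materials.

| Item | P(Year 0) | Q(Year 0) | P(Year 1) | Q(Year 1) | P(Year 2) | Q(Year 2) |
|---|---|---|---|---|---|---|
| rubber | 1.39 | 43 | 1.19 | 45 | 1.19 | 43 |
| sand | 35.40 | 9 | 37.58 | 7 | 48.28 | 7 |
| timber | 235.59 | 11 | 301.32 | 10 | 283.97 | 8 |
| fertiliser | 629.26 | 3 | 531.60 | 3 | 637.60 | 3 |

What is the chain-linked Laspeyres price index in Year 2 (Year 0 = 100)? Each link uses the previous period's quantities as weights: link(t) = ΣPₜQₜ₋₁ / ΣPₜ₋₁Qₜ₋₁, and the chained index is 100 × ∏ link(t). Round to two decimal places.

113.94

Link Year 0→Year 1:
ΣP(Year 1)Q(Year 0) = 1.19×43 + 37.58×9 + 301.32×11 + 531.60×3 = 51.17 + 338.22 + 3314.52 + 1594.8 = 5298.71
ΣP(Year 0)Q(Year 0) = 1.39×43 + 35.40×9 + 235.59×11 + 629.26×3 = 59.77 + 318.6 + 2591.49 + 1887.78 = 4857.64
link = 5298.71/4857.64 = 1.090799
Link Year 1→Year 2:
ΣP(Year 2)Q(Year 1) = 1.19×45 + 48.28×7 + 283.97×10 + 637.60×3 = 53.55 + 337.96 + 2839.7 + 1912.8 = 5144.01
ΣP(Year 1)Q(Year 1) = 1.19×45 + 37.58×7 + 301.32×10 + 531.60×3 = 53.55 + 263.06 + 3013.2 + 1594.8 = 4924.61
link = 5144.01/4924.61 = 1.044552
Chained index = 100 × 1.090799 × 1.044552 = 113.9396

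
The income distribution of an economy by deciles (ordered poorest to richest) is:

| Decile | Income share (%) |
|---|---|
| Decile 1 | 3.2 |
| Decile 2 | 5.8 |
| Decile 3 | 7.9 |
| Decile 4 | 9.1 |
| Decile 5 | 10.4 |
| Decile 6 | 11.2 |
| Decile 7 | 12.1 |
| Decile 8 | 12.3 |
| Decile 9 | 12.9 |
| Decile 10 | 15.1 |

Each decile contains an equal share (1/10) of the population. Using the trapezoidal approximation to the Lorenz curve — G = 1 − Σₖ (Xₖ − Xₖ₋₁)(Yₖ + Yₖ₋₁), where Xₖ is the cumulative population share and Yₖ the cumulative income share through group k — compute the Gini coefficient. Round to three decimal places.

Cumulative income shares Yₖ: 0.0320, 0.0900, 0.1690, 0.2600, 0.3640, 0.4760, 0.5970, 0.7200, 0.8490, 1.0000
Σ (Xₖ−Xₖ₋₁)(Yₖ+Yₖ₋₁) = (1/10)(0.0320+0.0000) + (1/10)(0.0900+0.0320) + (1/10)(0.1690+0.0900) + (1/10)(0.2600+0.1690) + (1/10)(0.3640+0.2600) + (1/10)(0.4760+0.3640) + (1/10)(0.5970+0.4760) + (1/10)(0.7200+0.5970) + (1/10)(0.8490+0.7200) + (1/10)(1.0000+0.8490)
  = 0.0032 + 0.0122 + 0.0259 + 0.0429 + 0.0624 + 0.0840 + 0.1073 + 0.1317 + 0.1569 + 0.1849 = 0.8114
G = 1 − 0.8114 = 0.1886

0.189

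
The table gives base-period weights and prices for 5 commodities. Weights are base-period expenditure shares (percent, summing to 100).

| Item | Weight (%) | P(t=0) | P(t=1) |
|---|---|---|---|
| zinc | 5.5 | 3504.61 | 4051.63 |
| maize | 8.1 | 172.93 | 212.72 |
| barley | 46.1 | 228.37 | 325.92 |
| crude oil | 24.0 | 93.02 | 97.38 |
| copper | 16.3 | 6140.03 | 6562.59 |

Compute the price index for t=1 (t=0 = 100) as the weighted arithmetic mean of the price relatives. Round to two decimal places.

zinc: 5.5 × (4051.63/3504.61) = 5.5 × 1.156086 = 6.3585
maize: 8.1 × (212.72/172.93) = 8.1 × 1.230093 = 9.9638
barley: 46.1 × (325.92/228.37) = 46.1 × 1.427158 = 65.7920
crude oil: 24.0 × (97.38/93.02) = 24.0 × 1.046872 = 25.1249
copper: 16.3 × (6562.59/6140.03) = 16.3 × 1.068821 = 17.4218
Index = Σ wᵢ·(p₁ᵢ/p₀ᵢ) = 6.3585 + 9.9638 + 65.7920 + 25.1249 + 17.4218 = 124.6609

124.66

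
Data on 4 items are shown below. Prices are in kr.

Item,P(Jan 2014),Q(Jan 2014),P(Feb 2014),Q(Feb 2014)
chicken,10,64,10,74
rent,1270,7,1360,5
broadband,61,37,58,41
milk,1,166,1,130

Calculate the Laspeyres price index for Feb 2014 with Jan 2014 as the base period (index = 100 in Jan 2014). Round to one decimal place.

Laspeyres price index uses base-period quantities as weights.
ΣP(Feb 2014)·Q(Jan 2014) = 10×64 + 1360×7 + 58×37 + 1×166 = 640 + 9520 + 2146 + 166 = 12472
ΣP(Jan 2014)·Q(Jan 2014) = 10×64 + 1270×7 + 61×37 + 1×166 = 640 + 8890 + 2257 + 166 = 11953
Index = 12472 / 11953 × 100 = 104.3420

104.3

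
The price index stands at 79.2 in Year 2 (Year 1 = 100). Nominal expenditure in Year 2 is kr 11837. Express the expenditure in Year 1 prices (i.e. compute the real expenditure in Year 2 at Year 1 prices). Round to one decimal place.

14945.7

Real = Nominal ÷ (Index/100) = 11837 ÷ (79.2/100)
     = 11837 ÷ 0.792 = 14945.7071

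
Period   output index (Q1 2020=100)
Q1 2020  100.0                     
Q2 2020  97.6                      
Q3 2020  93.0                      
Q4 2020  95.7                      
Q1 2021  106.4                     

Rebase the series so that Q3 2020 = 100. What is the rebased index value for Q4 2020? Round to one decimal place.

102.9

Rebased(Q4 2020) = 95.7 / 93.0 × 100 = 102.9032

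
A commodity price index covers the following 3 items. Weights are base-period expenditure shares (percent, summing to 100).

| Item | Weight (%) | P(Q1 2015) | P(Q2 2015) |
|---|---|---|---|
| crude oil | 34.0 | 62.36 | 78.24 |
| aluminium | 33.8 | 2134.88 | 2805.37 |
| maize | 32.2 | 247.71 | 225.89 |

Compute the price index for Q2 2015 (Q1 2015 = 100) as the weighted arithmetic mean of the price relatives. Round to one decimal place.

116.4

crude oil: 34.0 × (78.24/62.36) = 34.0 × 1.254650 = 42.6581
aluminium: 33.8 × (2805.37/2134.88) = 33.8 × 1.314064 = 44.4154
maize: 32.2 × (225.89/247.71) = 32.2 × 0.911913 = 29.3636
Index = Σ wᵢ·(p₁ᵢ/p₀ᵢ) = 42.6581 + 44.4154 + 29.3636 = 116.4371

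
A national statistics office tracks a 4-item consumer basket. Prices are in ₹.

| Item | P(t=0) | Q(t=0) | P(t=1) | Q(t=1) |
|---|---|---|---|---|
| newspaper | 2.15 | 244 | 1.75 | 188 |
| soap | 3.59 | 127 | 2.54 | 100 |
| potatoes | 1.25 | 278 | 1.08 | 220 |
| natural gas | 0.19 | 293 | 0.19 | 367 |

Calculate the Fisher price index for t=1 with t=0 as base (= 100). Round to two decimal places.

80.13

Laspeyres component (base-period weights):
ΣP(t=1)Q(t=0) = 1.75×244 + 2.54×127 + 1.08×278 + 0.19×293 = 427 + 322.58 + 300.24 + 55.67 = 1105.49
ΣP(t=0)Q(t=0) = 2.15×244 + 3.59×127 + 1.25×278 + 0.19×293 = 524.6 + 455.93 + 347.5 + 55.67 = 1383.7
L = 1105.49 / 1383.7 × 100 = 79.8938
Paasche component (current-period weights):
ΣP(t=1)Q(t=1) = 1.75×188 + 2.54×100 + 1.08×220 + 0.19×367 = 329 + 254 + 237.6 + 69.73 = 890.33
ΣP(t=0)Q(t=1) = 2.15×188 + 3.59×100 + 1.25×220 + 0.19×367 = 404.2 + 359 + 275 + 69.73 = 1107.93
P = 890.33 / 1107.93 × 100 = 80.3598
Fisher = √(L × P) = √(79.8938 × 80.3598) = 80.1264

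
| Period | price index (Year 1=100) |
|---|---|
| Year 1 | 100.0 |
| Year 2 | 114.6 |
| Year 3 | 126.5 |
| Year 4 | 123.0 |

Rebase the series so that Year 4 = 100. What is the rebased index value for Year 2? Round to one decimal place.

93.2

Rebased(Year 2) = 114.6 / 123.0 × 100 = 93.1707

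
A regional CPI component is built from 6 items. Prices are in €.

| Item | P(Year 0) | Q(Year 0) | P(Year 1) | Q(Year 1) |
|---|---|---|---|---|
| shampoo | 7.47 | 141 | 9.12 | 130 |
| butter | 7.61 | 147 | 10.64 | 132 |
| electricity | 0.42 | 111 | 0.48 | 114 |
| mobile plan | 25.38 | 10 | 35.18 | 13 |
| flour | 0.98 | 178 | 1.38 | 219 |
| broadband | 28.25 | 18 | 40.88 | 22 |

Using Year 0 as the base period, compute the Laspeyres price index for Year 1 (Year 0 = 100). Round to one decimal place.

134.3

Laspeyres price index uses base-period quantities as weights.
ΣP(Year 1)·Q(Year 0) = 9.12×141 + 10.64×147 + 0.48×111 + 35.18×10 + 1.38×178 + 40.88×18 = 1285.92 + 1564.08 + 53.28 + 351.8 + 245.64 + 735.84 = 4236.56
ΣP(Year 0)·Q(Year 0) = 7.47×141 + 7.61×147 + 0.42×111 + 25.38×10 + 0.98×178 + 28.25×18 = 1053.27 + 1118.67 + 46.62 + 253.8 + 174.44 + 508.5 = 3155.3
Index = 4236.56 / 3155.3 × 100 = 134.2681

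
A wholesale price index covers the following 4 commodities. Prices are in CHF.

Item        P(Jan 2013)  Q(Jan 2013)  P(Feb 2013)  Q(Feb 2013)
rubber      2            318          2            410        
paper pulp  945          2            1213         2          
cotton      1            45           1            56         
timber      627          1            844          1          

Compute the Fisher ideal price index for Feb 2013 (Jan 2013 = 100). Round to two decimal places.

122.87

Laspeyres component (base-period weights):
ΣP(Feb 2013)Q(Jan 2013) = 2×318 + 1213×2 + 1×45 + 844×1 = 636 + 2426 + 45 + 844 = 3951
ΣP(Jan 2013)Q(Jan 2013) = 2×318 + 945×2 + 1×45 + 627×1 = 636 + 1890 + 45 + 627 = 3198
L = 3951 / 3198 × 100 = 123.5460
Paasche component (current-period weights):
ΣP(Feb 2013)Q(Feb 2013) = 2×410 + 1213×2 + 1×56 + 844×1 = 820 + 2426 + 56 + 844 = 4146
ΣP(Jan 2013)Q(Feb 2013) = 2×410 + 945×2 + 1×56 + 627×1 = 820 + 1890 + 56 + 627 = 3393
P = 4146 / 3393 × 100 = 122.1927
Fisher = √(L × P) = √(123.5460 × 122.1927) = 122.8675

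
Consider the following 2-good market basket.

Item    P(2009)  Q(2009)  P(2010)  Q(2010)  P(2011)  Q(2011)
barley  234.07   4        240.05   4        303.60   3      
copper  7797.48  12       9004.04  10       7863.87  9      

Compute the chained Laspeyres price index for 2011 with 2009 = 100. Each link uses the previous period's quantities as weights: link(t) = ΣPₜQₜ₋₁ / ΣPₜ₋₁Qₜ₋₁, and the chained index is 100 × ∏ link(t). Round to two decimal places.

Link 2009→2010:
ΣP(2010)Q(2009) = 240.05×4 + 9004.04×12 = 960.2 + 108048.48 = 109008.68
ΣP(2009)Q(2009) = 234.07×4 + 7797.48×12 = 936.28 + 93569.76 = 94506.04
link = 109008.68/94506.04 = 1.153457
Link 2010→2011:
ΣP(2011)Q(2010) = 303.60×4 + 7863.87×10 = 1214.4 + 78638.7 = 79853.1
ΣP(2010)Q(2010) = 240.05×4 + 9004.04×10 = 960.2 + 90040.4 = 91000.6
link = 79853.1/91000.6 = 0.877501
Chained index = 100 × 1.153457 × 0.877501 = 101.2160

101.22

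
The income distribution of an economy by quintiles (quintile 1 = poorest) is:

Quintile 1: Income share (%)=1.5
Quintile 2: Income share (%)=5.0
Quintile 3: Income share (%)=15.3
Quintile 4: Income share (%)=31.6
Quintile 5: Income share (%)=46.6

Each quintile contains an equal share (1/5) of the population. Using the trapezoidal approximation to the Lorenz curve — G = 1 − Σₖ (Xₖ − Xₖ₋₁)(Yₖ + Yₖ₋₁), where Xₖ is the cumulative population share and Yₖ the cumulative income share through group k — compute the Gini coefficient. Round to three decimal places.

0.467

Cumulative income shares Yₖ: 0.0150, 0.0650, 0.2180, 0.5340, 1.0000
Σ (Xₖ−Xₖ₋₁)(Yₖ+Yₖ₋₁) = (1/5)(0.0150+0.0000) + (1/5)(0.0650+0.0150) + (1/5)(0.2180+0.0650) + (1/5)(0.5340+0.2180) + (1/5)(1.0000+0.5340)
  = 0.0030 + 0.0160 + 0.0566 + 0.1504 + 0.3068 = 0.5328
G = 1 − 0.5328 = 0.4672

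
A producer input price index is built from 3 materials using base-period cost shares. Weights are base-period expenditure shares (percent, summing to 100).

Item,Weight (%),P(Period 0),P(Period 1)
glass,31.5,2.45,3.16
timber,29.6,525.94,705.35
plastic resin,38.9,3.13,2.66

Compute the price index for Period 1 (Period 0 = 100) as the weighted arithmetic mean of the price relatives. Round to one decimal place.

113.4

glass: 31.5 × (3.16/2.45) = 31.5 × 1.289796 = 40.6286
timber: 29.6 × (705.35/525.94) = 29.6 × 1.341123 = 39.6972
plastic resin: 38.9 × (2.66/3.13) = 38.9 × 0.849840 = 33.0588
Index = Σ wᵢ·(p₁ᵢ/p₀ᵢ) = 40.6286 + 39.6972 + 33.0588 = 113.3846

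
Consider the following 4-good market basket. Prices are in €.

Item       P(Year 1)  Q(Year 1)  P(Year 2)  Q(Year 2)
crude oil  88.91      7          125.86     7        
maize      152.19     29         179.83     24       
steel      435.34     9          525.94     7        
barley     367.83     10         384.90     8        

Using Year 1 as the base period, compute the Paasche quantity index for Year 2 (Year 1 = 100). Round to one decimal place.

Paasche quantity index uses current-period prices as weights.
ΣP(Year 2)·Q(Year 2) = 125.86×7 + 179.83×24 + 525.94×7 + 384.90×8 = 881.02 + 4315.92 + 3681.58 + 3079.2 = 11957.72
ΣP(Year 2)·Q(Year 1) = 125.86×7 + 179.83×29 + 525.94×9 + 384.90×10 = 881.02 + 5215.07 + 4733.46 + 3849 = 14678.55
Index = 11957.72 / 14678.55 × 100 = 81.4639

81.5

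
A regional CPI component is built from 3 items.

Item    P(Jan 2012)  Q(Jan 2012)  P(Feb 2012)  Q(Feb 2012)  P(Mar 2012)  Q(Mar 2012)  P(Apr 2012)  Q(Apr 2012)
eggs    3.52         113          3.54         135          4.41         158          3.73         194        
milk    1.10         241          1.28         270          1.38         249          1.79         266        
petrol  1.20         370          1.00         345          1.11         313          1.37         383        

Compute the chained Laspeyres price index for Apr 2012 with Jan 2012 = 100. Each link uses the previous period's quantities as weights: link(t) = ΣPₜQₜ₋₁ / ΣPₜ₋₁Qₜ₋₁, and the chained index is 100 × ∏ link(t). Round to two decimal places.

Link Jan 2012→Feb 2012:
ΣP(Feb 2012)Q(Jan 2012) = 3.54×113 + 1.28×241 + 1.00×370 = 400.02 + 308.48 + 370 = 1078.5
ΣP(Jan 2012)Q(Jan 2012) = 3.52×113 + 1.10×241 + 1.20×370 = 397.76 + 265.1 + 444 = 1106.86
link = 1078.5/1106.86 = 0.974378
Link Feb 2012→Mar 2012:
ΣP(Mar 2012)Q(Feb 2012) = 4.41×135 + 1.38×270 + 1.11×345 = 595.35 + 372.6 + 382.95 = 1350.9
ΣP(Feb 2012)Q(Feb 2012) = 3.54×135 + 1.28×270 + 1.00×345 = 477.9 + 345.6 + 345 = 1168.5
link = 1350.9/1168.5 = 1.156098
Link Mar 2012→Apr 2012:
ΣP(Apr 2012)Q(Mar 2012) = 3.73×158 + 1.79×249 + 1.37×313 = 589.34 + 445.71 + 428.81 = 1463.86
ΣP(Mar 2012)Q(Mar 2012) = 4.41×158 + 1.38×249 + 1.11×313 = 696.78 + 343.62 + 347.43 = 1387.83
link = 1463.86/1387.83 = 1.054783
Chained index = 100 × 0.974378 × 1.156098 × 1.054783 = 118.8188

118.82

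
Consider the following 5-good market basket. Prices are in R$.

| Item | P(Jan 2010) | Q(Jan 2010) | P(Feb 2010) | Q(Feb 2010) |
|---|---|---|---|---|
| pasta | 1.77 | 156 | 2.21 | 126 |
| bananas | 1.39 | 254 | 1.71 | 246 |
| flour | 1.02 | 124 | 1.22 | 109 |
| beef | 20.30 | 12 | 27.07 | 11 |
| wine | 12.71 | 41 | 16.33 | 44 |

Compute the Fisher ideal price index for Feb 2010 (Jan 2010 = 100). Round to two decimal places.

126.66

Laspeyres component (base-period weights):
ΣP(Feb 2010)Q(Jan 2010) = 2.21×156 + 1.71×254 + 1.22×124 + 27.07×12 + 16.33×41 = 344.76 + 434.34 + 151.28 + 324.84 + 669.53 = 1924.75
ΣP(Jan 2010)Q(Jan 2010) = 1.77×156 + 1.39×254 + 1.02×124 + 20.30×12 + 12.71×41 = 276.12 + 353.06 + 126.48 + 243.6 + 521.11 = 1520.37
L = 1924.75 / 1520.37 × 100 = 126.5975
Paasche component (current-period weights):
ΣP(Feb 2010)Q(Feb 2010) = 2.21×126 + 1.71×246 + 1.22×109 + 27.07×11 + 16.33×44 = 278.46 + 420.66 + 132.98 + 297.77 + 718.52 = 1848.39
ΣP(Jan 2010)Q(Feb 2010) = 1.77×126 + 1.39×246 + 1.02×109 + 20.30×11 + 12.71×44 = 223.02 + 341.94 + 111.18 + 223.3 + 559.24 = 1458.68
P = 1848.39 / 1458.68 × 100 = 126.7166
Fisher = √(L × P) = √(126.5975 × 126.7166) = 126.6570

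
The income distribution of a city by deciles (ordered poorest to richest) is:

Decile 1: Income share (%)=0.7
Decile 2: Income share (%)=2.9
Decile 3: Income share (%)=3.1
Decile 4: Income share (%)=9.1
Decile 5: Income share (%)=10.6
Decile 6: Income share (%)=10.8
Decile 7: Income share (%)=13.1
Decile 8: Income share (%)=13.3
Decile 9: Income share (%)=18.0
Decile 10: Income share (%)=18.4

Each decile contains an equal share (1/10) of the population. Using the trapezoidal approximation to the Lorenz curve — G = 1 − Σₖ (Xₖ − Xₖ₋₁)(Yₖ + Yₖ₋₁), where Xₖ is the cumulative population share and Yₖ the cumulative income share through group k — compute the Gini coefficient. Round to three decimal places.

0.328

Cumulative income shares Yₖ: 0.0070, 0.0360, 0.0670, 0.1580, 0.2640, 0.3720, 0.5030, 0.6360, 0.8160, 1.0000
Σ (Xₖ−Xₖ₋₁)(Yₖ+Yₖ₋₁) = (1/10)(0.0070+0.0000) + (1/10)(0.0360+0.0070) + (1/10)(0.0670+0.0360) + (1/10)(0.1580+0.0670) + (1/10)(0.2640+0.1580) + (1/10)(0.3720+0.2640) + (1/10)(0.5030+0.3720) + (1/10)(0.6360+0.5030) + (1/10)(0.8160+0.6360) + (1/10)(1.0000+0.8160)
  = 0.0007 + 0.0043 + 0.0103 + 0.0225 + 0.0422 + 0.0636 + 0.0875 + 0.1139 + 0.1452 + 0.1816 = 0.6718
G = 1 − 0.6718 = 0.3282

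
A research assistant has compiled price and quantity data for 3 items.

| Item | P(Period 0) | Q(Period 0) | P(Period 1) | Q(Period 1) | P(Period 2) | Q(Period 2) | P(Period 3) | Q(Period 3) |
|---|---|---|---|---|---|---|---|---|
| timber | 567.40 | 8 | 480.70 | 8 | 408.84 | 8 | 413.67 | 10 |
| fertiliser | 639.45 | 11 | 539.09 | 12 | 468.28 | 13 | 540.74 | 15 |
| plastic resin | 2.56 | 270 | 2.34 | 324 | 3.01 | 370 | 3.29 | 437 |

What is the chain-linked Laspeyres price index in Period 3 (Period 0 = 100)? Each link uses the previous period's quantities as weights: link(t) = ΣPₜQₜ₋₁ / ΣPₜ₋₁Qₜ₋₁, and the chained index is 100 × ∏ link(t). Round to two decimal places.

Link Period 0→Period 1:
ΣP(Period 1)Q(Period 0) = 480.70×8 + 539.09×11 + 2.34×270 = 3845.6 + 5929.99 + 631.8 = 10407.39
ΣP(Period 0)Q(Period 0) = 567.40×8 + 639.45×11 + 2.56×270 = 4539.2 + 7033.95 + 691.2 = 12264.35
link = 10407.39/12264.35 = 0.848589
Link Period 1→Period 2:
ΣP(Period 2)Q(Period 1) = 408.84×8 + 468.28×12 + 3.01×324 = 3270.72 + 5619.36 + 975.24 = 9865.32
ΣP(Period 1)Q(Period 1) = 480.70×8 + 539.09×12 + 2.34×324 = 3845.6 + 6469.08 + 758.16 = 11072.84
link = 9865.32/11072.84 = 0.890948
Link Period 2→Period 3:
ΣP(Period 3)Q(Period 2) = 413.67×8 + 540.74×13 + 3.29×370 = 3309.36 + 7029.62 + 1217.3 = 11556.28
ΣP(Period 2)Q(Period 2) = 408.84×8 + 468.28×13 + 3.01×370 = 3270.72 + 6087.64 + 1113.7 = 10472.06
link = 11556.28/10472.06 = 1.103535
Chained index = 100 × 0.848589 × 0.890948 × 1.103535 = 83.4325

83.43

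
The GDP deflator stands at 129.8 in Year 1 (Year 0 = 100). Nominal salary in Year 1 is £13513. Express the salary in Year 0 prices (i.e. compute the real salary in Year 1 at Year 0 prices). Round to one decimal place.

Real = Nominal ÷ (Index/100) = 13513 ÷ (129.8/100)
     = 13513 ÷ 1.298 = 10410.6317

10410.6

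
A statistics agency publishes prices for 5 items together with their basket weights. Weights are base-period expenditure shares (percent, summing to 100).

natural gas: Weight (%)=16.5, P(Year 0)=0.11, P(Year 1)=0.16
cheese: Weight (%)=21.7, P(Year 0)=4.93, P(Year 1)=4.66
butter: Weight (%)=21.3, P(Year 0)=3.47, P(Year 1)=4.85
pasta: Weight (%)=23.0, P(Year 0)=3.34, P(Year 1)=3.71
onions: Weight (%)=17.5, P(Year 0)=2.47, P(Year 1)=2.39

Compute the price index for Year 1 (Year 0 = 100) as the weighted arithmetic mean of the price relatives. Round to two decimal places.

natural gas: 16.5 × (0.16/0.11) = 16.5 × 1.454545 = 24.0000
cheese: 21.7 × (4.66/4.93) = 21.7 × 0.945233 = 20.5116
butter: 21.3 × (4.85/3.47) = 21.3 × 1.397695 = 29.7709
pasta: 23.0 × (3.71/3.34) = 23.0 × 1.110778 = 25.5479
onions: 17.5 × (2.39/2.47) = 17.5 × 0.967611 = 16.9332
Index = Σ wᵢ·(p₁ᵢ/p₀ᵢ) = 24.0000 + 20.5116 + 29.7709 + 25.5479 + 16.9332 = 116.7636

116.76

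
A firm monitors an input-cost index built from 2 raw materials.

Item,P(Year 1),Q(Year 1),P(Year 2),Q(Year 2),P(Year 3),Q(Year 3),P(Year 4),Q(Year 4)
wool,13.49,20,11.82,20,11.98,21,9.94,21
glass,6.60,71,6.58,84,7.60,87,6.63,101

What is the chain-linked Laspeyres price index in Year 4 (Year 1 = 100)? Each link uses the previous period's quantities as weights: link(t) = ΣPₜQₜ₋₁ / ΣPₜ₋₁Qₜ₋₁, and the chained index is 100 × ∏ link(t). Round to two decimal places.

91.24

Link Year 1→Year 2:
ΣP(Year 2)Q(Year 1) = 11.82×20 + 6.58×71 = 236.4 + 467.18 = 703.58
ΣP(Year 1)Q(Year 1) = 13.49×20 + 6.60×71 = 269.8 + 468.6 = 738.4
link = 703.58/738.4 = 0.952844
Link Year 2→Year 3:
ΣP(Year 3)Q(Year 2) = 11.98×20 + 7.60×84 = 239.6 + 638.4 = 878
ΣP(Year 2)Q(Year 2) = 11.82×20 + 6.58×84 = 236.4 + 552.72 = 789.12
link = 878/789.12 = 1.112632
Link Year 3→Year 4:
ΣP(Year 4)Q(Year 3) = 9.94×21 + 6.63×87 = 208.74 + 576.81 = 785.55
ΣP(Year 3)Q(Year 3) = 11.98×21 + 7.60×87 = 251.58 + 661.2 = 912.78
link = 785.55/912.78 = 0.860613
Chained index = 100 × 0.952844 × 1.112632 × 0.860613 = 91.2391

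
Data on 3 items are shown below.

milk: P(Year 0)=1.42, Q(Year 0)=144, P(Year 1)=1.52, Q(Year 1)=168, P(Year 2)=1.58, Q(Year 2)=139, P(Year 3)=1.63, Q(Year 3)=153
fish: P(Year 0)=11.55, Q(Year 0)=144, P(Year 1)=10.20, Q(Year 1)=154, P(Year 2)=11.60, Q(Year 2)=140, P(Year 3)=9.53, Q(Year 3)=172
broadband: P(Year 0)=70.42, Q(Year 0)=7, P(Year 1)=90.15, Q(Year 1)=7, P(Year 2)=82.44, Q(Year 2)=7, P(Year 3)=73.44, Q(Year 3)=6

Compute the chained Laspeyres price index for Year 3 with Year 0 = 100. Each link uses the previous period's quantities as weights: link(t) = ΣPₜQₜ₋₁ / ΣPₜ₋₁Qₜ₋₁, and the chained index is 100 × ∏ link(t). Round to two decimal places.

Link Year 0→Year 1:
ΣP(Year 1)Q(Year 0) = 1.52×144 + 10.20×144 + 90.15×7 = 218.88 + 1468.8 + 631.05 = 2318.73
ΣP(Year 0)Q(Year 0) = 1.42×144 + 11.55×144 + 70.42×7 = 204.48 + 1663.2 + 492.94 = 2360.62
link = 2318.73/2360.62 = 0.982255
Link Year 1→Year 2:
ΣP(Year 2)Q(Year 1) = 1.58×168 + 11.60×154 + 82.44×7 = 265.44 + 1786.4 + 577.08 = 2628.92
ΣP(Year 1)Q(Year 1) = 1.52×168 + 10.20×154 + 90.15×7 = 255.36 + 1570.8 + 631.05 = 2457.21
link = 2628.92/2457.21 = 1.069880
Link Year 2→Year 3:
ΣP(Year 3)Q(Year 2) = 1.63×139 + 9.53×140 + 73.44×7 = 226.57 + 1334.2 + 514.08 = 2074.85
ΣP(Year 2)Q(Year 2) = 1.58×139 + 11.60×140 + 82.44×7 = 219.62 + 1624 + 577.08 = 2420.7
link = 2074.85/2420.7 = 0.857128
Chained index = 100 × 0.982255 × 1.069880 × 0.857128 = 90.0751

90.08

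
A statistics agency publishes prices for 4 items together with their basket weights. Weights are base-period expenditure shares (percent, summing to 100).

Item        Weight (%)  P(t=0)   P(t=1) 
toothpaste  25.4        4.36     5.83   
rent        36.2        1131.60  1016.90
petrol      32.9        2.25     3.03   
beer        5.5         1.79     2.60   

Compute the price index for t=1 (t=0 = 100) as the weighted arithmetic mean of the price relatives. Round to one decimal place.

toothpaste: 25.4 × (5.83/4.36) = 25.4 × 1.337156 = 33.9638
rent: 36.2 × (1016.90/1131.60) = 36.2 × 0.898639 = 32.5307
petrol: 32.9 × (3.03/2.25) = 32.9 × 1.346667 = 44.3053
beer: 5.5 × (2.60/1.79) = 5.5 × 1.452514 = 7.9888
Index = Σ wᵢ·(p₁ᵢ/p₀ᵢ) = 33.9638 + 32.5307 + 44.3053 + 7.9888 = 118.7887

118.8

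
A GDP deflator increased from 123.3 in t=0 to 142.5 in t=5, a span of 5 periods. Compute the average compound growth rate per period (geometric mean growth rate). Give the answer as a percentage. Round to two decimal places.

Growth factor = (142.5/123.3)^(1/5) = (1.155718)^(1/5) = 1.029367
Growth rate = 1.029367 − 1 = 0.029367 = 2.9367%

2.94%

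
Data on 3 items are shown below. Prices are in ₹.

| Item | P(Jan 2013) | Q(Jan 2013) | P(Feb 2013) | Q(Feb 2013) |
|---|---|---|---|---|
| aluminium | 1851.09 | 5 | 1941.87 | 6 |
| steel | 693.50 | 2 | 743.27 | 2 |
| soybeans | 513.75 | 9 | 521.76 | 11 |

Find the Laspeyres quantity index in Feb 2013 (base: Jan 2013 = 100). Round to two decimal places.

118.86

Laspeyres quantity index uses base-period prices as weights.
ΣP(Jan 2013)·Q(Feb 2013) = 1851.09×6 + 693.50×2 + 513.75×11 = 11106.54 + 1387 + 5651.25 = 18144.79
ΣP(Jan 2013)·Q(Jan 2013) = 1851.09×5 + 693.50×2 + 513.75×9 = 9255.45 + 1387 + 4623.75 = 15266.2
Index = 18144.79 / 15266.2 × 100 = 118.8560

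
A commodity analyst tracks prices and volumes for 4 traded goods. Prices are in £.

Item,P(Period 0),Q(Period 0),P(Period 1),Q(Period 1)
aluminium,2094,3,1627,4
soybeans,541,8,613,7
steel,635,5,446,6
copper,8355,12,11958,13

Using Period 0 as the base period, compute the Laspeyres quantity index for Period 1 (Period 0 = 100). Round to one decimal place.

Laspeyres quantity index uses base-period prices as weights.
ΣP(Period 0)·Q(Period 1) = 2094×4 + 541×7 + 635×6 + 8355×13 = 8376 + 3787 + 3810 + 108615 = 124588
ΣP(Period 0)·Q(Period 0) = 2094×3 + 541×8 + 635×5 + 8355×12 = 6282 + 4328 + 3175 + 100260 = 114045
Index = 124588 / 114045 × 100 = 109.2446

109.2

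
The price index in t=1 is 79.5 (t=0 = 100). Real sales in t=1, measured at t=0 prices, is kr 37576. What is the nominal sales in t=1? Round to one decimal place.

Nominal = Real × (Index/100) = 37576 × (79.5/100)
        = 37576 × 0.795 = 29872.9200

29872.9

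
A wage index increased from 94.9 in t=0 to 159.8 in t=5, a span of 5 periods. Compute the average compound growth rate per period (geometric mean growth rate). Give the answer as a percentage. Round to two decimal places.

10.98%

Growth factor = (159.8/94.9)^(1/5) = (1.683878)^(1/5) = 1.109844
Growth rate = 1.109844 − 1 = 0.109844 = 10.9844%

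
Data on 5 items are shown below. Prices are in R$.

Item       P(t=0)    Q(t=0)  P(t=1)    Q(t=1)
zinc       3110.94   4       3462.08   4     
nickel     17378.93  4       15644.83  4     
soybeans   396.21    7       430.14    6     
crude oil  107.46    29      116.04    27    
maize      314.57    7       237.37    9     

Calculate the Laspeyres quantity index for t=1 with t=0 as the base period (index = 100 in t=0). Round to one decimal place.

Laspeyres quantity index uses base-period prices as weights.
ΣP(t=0)·Q(t=1) = 3110.94×4 + 17378.93×4 + 396.21×6 + 107.46×27 + 314.57×9 = 12443.76 + 69515.72 + 2377.26 + 2901.42 + 2831.13 = 90069.29
ΣP(t=0)·Q(t=0) = 3110.94×4 + 17378.93×4 + 396.21×7 + 107.46×29 + 314.57×7 = 12443.76 + 69515.72 + 2773.47 + 3116.34 + 2201.99 = 90051.28
Index = 90069.29 / 90051.28 × 100 = 100.0200

100.0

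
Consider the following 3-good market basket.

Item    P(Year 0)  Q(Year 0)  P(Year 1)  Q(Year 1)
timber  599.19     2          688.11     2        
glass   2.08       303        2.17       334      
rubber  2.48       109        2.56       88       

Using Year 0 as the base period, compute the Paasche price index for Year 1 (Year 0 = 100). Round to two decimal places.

110.18

Paasche price index uses current-period quantities as weights.
ΣP(Year 1)·Q(Year 1) = 688.11×2 + 2.17×334 + 2.56×88 = 1376.22 + 724.78 + 225.28 = 2326.28
ΣP(Year 0)·Q(Year 1) = 599.19×2 + 2.08×334 + 2.48×88 = 1198.38 + 694.72 + 218.24 = 2111.34
Index = 2326.28 / 2111.34 × 100 = 110.1803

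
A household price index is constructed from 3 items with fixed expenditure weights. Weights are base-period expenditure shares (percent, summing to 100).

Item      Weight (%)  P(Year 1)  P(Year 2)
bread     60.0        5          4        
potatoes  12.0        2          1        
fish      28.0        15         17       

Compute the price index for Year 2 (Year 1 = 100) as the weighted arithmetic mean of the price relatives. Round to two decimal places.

85.73

bread: 60.0 × (4/5) = 60.0 × 0.800000 = 48.0000
potatoes: 12.0 × (1/2) = 12.0 × 0.500000 = 6.0000
fish: 28.0 × (17/15) = 28.0 × 1.133333 = 31.7333
Index = Σ wᵢ·(p₁ᵢ/p₀ᵢ) = 48.0000 + 6.0000 + 31.7333 = 85.7333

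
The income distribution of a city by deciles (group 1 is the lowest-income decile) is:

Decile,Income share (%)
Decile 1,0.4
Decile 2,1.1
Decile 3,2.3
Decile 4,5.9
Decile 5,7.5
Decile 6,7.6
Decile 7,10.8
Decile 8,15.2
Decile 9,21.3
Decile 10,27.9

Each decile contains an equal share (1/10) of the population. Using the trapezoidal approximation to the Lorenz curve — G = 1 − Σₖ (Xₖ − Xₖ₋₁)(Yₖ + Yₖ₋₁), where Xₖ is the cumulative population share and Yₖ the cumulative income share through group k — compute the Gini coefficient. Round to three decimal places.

Cumulative income shares Yₖ: 0.0040, 0.0150, 0.0380, 0.0970, 0.1720, 0.2480, 0.3560, 0.5080, 0.7210, 1.0000
Σ (Xₖ−Xₖ₋₁)(Yₖ+Yₖ₋₁) = (1/10)(0.0040+0.0000) + (1/10)(0.0150+0.0040) + (1/10)(0.0380+0.0150) + (1/10)(0.0970+0.0380) + (1/10)(0.1720+0.0970) + (1/10)(0.2480+0.1720) + (1/10)(0.3560+0.2480) + (1/10)(0.5080+0.3560) + (1/10)(0.7210+0.5080) + (1/10)(1.0000+0.7210)
  = 0.0004 + 0.0019 + 0.0053 + 0.0135 + 0.0269 + 0.0420 + 0.0604 + 0.0864 + 0.1229 + 0.1721 = 0.5318
G = 1 − 0.5318 = 0.4682

0.468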